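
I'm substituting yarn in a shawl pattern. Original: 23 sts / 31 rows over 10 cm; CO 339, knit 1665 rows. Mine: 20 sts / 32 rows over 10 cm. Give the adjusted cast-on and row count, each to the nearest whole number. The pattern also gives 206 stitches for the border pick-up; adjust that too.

Stitches: 339 × 20/23 = 294.78 → 295.
Rows: 1665 × 32/31 = 1718.71 → 1719.
border pick-up: 206 × 20/23 = 179.13 → 179.

Cast on 295 stitches; work 1719 rows; border pick-up 179 stitches.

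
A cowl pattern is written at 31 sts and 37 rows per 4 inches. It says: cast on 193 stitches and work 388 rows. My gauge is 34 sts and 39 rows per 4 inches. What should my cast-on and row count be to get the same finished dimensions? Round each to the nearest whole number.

Stitches: 193 × 34/31 = 211.68 → 212.
Rows: 388 × 39/37 = 408.97 → 409.

Cast on 212 stitches; work 409 rows.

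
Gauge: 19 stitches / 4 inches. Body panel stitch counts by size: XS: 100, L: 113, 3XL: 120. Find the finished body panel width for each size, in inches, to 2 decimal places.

XS 21.05 inches; L 23.79 inches; 3XL 25.26 inches.

19/4 = 4.75 sts per in.
XS: 100 / 4.75 = 21.053 → 21.05 in.
L: 113 / 4.75 = 23.789 → 23.79 in.
3XL: 120 / 4.75 = 25.263 → 25.26 in.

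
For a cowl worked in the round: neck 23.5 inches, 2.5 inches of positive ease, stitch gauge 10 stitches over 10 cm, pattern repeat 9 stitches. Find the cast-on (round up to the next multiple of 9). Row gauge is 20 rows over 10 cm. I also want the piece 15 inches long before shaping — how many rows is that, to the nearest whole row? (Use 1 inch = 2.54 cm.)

Cast on 72 stitches; work 76 rows.

Finished = 23.5 + 2.5 = 26 inches.
26 inches × 2.54 = 66.04 cm.
10/10 = 1 sts per cm; 66.04 × 1 = 66.04 sts.
Next multiple of 9 → 72.
15 inches = 38.10 cm; × 2 = 76.20 → 76 rows.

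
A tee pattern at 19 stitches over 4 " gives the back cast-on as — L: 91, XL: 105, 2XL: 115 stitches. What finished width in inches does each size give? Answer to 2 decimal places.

19/4 = 4.75 sts per in.
L: 91 / 4.75 = 19.158 → 19.16 in.
XL: 105 / 4.75 = 22.105 → 22.11 in.
2XL: 115 / 4.75 = 24.211 → 24.21 in.

L 19.16 inches; XL 22.11 inches; 2XL 24.21 inches.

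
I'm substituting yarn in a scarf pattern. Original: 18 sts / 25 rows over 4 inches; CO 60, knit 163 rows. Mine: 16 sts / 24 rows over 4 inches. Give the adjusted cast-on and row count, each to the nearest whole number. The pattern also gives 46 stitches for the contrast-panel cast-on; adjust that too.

Stitches: 60 × 16/18 = 53.33 → 53.
Rows: 163 × 24/25 = 156.48 → 156.
contrast-panel cast-on: 46 × 16/18 = 40.89 → 41.

Cast on 53 stitches; work 156 rows; contrast-panel cast-on 41 stitches.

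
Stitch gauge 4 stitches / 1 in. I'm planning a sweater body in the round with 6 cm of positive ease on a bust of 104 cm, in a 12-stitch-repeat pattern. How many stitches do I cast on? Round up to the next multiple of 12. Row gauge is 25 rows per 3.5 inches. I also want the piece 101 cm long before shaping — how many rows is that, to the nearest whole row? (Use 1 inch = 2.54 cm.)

Cast on 180 stitches; work 284 rows.

Finished = 104 + 6 = 110 cm.
110 cm × 1/2.54 = 43.31 inches.
4/1 = 4 sts per in; 43.31 × 4 = 173.23 sts.
Next multiple of 12 → 180.
101 cm = 39.76 inches; × 7.143 = 284.03 → 284 rows.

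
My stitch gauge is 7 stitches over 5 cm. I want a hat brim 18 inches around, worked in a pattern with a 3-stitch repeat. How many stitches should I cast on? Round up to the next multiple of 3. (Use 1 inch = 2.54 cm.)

18 in = 18 × 2.54 = 45.72 cm.
7 / 5 = 1.4 sts/cm.
45.72 × 1.4 = 64.01 sts.
→ 66.

Cast on 66 stitches.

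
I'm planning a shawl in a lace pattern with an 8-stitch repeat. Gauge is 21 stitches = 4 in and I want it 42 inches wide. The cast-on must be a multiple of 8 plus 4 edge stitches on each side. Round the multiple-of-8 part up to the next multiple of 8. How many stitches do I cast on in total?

21 / 4 = 5.25 sts per inch.
42 × 5.25 = 220.50 sts.
Less 8 edge sts → 212.50 for the repeat.
Next multiple of 8: 216.
Add back 8 edge sts → 224.

Cast on 224 stitches.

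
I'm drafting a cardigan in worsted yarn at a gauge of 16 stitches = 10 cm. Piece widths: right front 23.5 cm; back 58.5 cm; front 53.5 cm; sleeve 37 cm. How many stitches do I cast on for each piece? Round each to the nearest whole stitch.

right front 38; back 94; front 86; sleeve 59.

Rate = 16/10 = 1.6 sts per cm.
right front: 23.5 × 1.6 = 37.60 → 38.
back: 58.5 × 1.6 = 93.60 → 94.
front: 53.5 × 1.6 = 85.60 → 86.
sleeve: 37 × 1.6 = 59.20 → 59.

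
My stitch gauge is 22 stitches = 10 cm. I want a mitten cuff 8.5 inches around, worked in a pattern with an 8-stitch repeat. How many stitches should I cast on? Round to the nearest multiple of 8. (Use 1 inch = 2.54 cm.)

8.5 in = 8.5 × 2.54 = 21.59 cm.
22 / 10 = 2.2 sts/cm.
21.59 × 2.2 = 47.50 sts.
→ 48.

CO 48 sts.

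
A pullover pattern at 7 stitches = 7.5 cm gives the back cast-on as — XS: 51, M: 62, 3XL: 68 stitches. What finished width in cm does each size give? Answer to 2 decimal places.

7/7.5 = 0.933 sts per cm.
XS: 51 / 0.933 = 54.643 → 54.64 cm.
M: 62 / 0.933 = 66.429 → 66.43 cm.
3XL: 68 / 0.933 = 72.857 → 72.86 cm.

XS 54.64 cm; M 66.43 cm; 3XL 72.86 cm.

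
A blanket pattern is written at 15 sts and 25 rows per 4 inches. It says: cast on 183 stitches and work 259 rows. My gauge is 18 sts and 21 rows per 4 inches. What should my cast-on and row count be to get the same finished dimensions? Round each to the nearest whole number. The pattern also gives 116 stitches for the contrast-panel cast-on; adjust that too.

Stitches: 183 × 18/15 = 219.60 → 220.
Rows: 259 × 21/25 = 217.56 → 218.
contrast-panel cast-on: 116 × 18/15 = 139.20 → 139.

Cast on 220 stitches; work 218 rows; contrast-panel cast-on 139 stitches.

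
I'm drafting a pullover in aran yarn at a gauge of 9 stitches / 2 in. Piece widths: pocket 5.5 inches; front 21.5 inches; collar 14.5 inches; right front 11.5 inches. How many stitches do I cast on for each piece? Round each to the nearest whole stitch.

Rate = 9/2 = 4.5 sts per in.
pocket: 5.5 × 4.5 = 24.75 → 25.
front: 21.5 × 4.5 = 96.75 → 97.
collar: 14.5 × 4.5 = 65.25 → 65.
right front: 11.5 × 4.5 = 51.75 → 52.

pocket 25; front 97; collar 65; right front 52.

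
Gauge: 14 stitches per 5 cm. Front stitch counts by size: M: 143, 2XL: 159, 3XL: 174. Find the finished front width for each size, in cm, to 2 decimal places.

14/5 = 2.8 sts per cm.
M: 143 / 2.8 = 51.071 → 51.07 cm.
2XL: 159 / 2.8 = 56.786 → 56.79 cm.
3XL: 174 / 2.8 = 62.143 → 62.14 cm.

M 51.07 cm; 2XL 56.79 cm; 3XL 62.14 cm.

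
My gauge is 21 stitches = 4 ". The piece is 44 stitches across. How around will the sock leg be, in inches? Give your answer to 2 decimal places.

8.38 inches.

21 stitches / 4 inch = 5.25 stitches per inch.
44 / 5.25 = 8.381 inches.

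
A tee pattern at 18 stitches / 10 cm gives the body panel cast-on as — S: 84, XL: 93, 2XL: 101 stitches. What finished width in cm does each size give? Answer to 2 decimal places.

S 46.67 cm; XL 51.67 cm; 2XL 56.11 cm.

18/10 = 1.8 sts per cm.
S: 84 / 1.8 = 46.667 → 46.67 cm.
XL: 93 / 1.8 = 51.667 → 51.67 cm.
2XL: 101 / 1.8 = 56.111 → 56.11 cm.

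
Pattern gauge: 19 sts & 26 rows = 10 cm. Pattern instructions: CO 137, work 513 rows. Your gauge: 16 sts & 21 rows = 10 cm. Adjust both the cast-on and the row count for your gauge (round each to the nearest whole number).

Stitches: 137 × 16/19 = 115.37 → 115.
Rows: 513 × 21/26 = 414.35 → 414.

Cast on 115 stitches; work 414 rows.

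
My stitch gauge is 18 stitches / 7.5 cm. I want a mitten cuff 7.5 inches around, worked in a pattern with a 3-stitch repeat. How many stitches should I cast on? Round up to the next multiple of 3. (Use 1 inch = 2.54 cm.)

7.5 in = 7.5 × 2.54 = 19.05 cm.
18 / 7.5 = 2.4 sts/cm.
19.05 × 2.4 = 45.72 sts.
→ 48.

CO 48 sts.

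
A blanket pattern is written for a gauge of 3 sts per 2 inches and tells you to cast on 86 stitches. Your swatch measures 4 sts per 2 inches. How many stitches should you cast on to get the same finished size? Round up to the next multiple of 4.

Scale factor = 4 / 3 = 1.333.
86 × 4 / 3 = 114.67 sts.
→ 116 sts.

Cast on 116 stitches.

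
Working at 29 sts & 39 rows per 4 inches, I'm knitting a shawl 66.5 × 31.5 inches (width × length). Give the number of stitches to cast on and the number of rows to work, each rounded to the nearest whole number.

Stitch gauge = 29/4 = 7.25 sts/in; 66.5 × 7.25 = 482.12 → 482 sts.
Row gauge = 39/4 = 9.75 rows/in; 31.5 × 9.75 = 307.12 → 307 rows.

Cast on 482 stitches and work 307 rows.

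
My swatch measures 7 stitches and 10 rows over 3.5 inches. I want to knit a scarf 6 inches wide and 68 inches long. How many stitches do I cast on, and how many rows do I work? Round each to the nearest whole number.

Stitch gauge = 7/3.5 = 2 sts/in; 6 × 2 = 12.00 → 12 sts.
Row gauge = 10/3.5 = 2.857 rows/in; 68 × 2.857 = 194.29 → 194 rows.

Cast on 12 stitches and work 194 rows.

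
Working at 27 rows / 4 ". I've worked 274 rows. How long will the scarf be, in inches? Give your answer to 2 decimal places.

40.59 inches.

27 rows / 4 inch = 6.75 rows per inch.
274 / 6.75 = 40.593 inches.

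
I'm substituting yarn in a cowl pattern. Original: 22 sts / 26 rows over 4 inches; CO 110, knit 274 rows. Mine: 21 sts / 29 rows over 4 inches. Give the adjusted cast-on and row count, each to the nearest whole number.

Stitches: 110 × 21/22 = 105.00 → 105.
Rows: 274 × 29/26 = 305.62 → 306.

Cast on 105 stitches; work 306 rows.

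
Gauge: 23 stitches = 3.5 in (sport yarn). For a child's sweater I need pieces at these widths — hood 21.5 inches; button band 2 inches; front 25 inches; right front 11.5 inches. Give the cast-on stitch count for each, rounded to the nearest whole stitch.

Rate = 23/3.5 = 6.571 sts per in.
hood: 21.5 × 6.571 = 141.29 → 141.
button band: 2 × 6.571 = 13.14 → 13.
front: 25 × 6.571 = 164.29 → 164.
right front: 11.5 × 6.571 = 75.57 → 76.

hood 141; button band 13; front 164; right front 76.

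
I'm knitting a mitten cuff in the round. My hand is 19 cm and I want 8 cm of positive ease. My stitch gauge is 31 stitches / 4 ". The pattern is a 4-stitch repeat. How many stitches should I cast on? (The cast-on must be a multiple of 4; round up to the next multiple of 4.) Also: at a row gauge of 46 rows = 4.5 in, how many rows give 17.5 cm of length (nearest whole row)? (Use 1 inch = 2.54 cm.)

Cast on 84 stitches; work 70 rows.

Finished = 19 + 8 = 27 cm.
27 cm × 1/2.54 = 10.63 inches.
31/4 = 7.75 sts per in; 10.63 × 7.75 = 82.38 sts.
Next multiple of 4 → 84.
17.5 cm = 6.89 inches; × 10.222 = 70.43 → 70 rows.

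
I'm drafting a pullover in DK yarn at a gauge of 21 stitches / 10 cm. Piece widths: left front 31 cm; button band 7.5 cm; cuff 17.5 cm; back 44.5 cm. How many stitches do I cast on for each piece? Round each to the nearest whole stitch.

left front 65; button band 16; cuff 37; back 93.

Rate = 21/10 = 2.1 sts per cm.
left front: 31 × 2.1 = 65.10 → 65.
button band: 7.5 × 2.1 = 15.75 → 16.
cuff: 17.5 × 2.1 = 36.75 → 37.
back: 44.5 × 2.1 = 93.45 → 93.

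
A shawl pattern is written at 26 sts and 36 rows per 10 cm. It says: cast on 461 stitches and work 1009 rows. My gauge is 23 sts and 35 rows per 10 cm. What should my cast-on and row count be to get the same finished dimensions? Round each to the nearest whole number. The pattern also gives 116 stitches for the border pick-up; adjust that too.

Cast on 408 stitches; work 981 rows; border pick-up 103 stitches.

Stitches: 461 × 23/26 = 407.81 → 408.
Rows: 1009 × 35/36 = 980.97 → 981.
border pick-up: 116 × 23/26 = 102.62 → 103.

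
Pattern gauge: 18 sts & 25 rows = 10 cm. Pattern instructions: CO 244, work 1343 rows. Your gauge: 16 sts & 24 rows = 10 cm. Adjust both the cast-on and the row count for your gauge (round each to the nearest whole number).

Cast on 217 stitches; work 1289 rows.

Stitches: 244 × 16/18 = 216.89 → 217.
Rows: 1343 × 24/25 = 1289.28 → 1289.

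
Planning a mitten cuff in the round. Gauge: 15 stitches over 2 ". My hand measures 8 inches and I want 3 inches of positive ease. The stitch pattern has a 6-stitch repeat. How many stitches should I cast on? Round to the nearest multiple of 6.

Finished = 8 + 3 = 11 inches.
15 / 2 = 7.5 sts/in.
11 × 7.5 = 82.50 sts.
Nearest multiple of 6: 84.

Cast on 84 stitches.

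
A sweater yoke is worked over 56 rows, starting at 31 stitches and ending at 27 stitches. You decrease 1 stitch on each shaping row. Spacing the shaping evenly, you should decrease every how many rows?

Stitches to remove: |27 − 31| = 4.
Shaping rows needed: 4 / 1 = 4.
56 rows / 4 = every 14 rows.

Decrease every 14th row.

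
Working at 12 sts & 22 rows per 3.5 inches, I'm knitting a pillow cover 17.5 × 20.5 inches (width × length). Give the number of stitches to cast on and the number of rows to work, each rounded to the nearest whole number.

Cast on 60 stitches and work 129 rows.

Stitch gauge = 12/3.5 = 3.429 sts/in; 17.5 × 3.429 = 60.00 → 60 sts.
Row gauge = 22/3.5 = 6.286 rows/in; 20.5 × 6.286 = 128.86 → 129 rows.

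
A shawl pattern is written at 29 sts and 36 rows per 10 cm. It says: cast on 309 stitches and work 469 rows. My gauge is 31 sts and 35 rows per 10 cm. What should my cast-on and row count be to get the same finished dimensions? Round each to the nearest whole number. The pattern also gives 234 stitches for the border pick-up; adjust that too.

Cast on 330 stitches; work 456 rows; border pick-up 250 stitches.

Stitches: 309 × 31/29 = 330.31 → 330.
Rows: 469 × 35/36 = 455.97 → 456.
border pick-up: 234 × 31/29 = 250.14 → 250.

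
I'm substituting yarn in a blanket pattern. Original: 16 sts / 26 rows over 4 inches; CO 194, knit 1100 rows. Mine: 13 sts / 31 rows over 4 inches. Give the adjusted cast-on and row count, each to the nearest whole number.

Cast on 158 stitches; work 1312 rows.

Stitches: 194 × 13/16 = 157.62 → 158.
Rows: 1100 × 31/26 = 1311.54 → 1312.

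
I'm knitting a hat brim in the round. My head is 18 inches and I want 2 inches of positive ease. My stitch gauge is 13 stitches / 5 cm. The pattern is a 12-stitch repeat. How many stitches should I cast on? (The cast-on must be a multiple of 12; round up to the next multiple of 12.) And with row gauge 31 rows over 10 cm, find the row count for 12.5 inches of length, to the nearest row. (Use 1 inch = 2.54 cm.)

Finished = 18 + 2 = 20 inches.
20 inches × 2.54 = 50.80 cm.
13/5 = 2.6 sts per cm; 50.80 × 2.6 = 132.08 sts.
Next multiple of 12 → 144.
12.5 inches = 31.75 cm; × 3.1 = 98.42 → 98 rows.

Cast on 144 stitches; work 98 rows.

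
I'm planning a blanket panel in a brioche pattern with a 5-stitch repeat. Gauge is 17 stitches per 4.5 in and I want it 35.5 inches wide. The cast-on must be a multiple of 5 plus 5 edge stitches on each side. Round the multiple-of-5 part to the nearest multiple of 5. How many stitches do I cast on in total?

17 / 4.5 = 3.778 sts per inch.
35.5 × 3.778 = 134.11 sts.
Less 10 edge sts → 124.11 for the repeat.
Nearest multiple of 5: 125.
Add back 10 edge sts → 135.

135 stitches.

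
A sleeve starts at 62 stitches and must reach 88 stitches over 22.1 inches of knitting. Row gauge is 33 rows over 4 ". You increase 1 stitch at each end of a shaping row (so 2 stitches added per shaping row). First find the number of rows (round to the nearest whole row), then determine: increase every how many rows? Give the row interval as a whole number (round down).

Rows = 22.1 × 8.25 = 182.3 → 182 rows.
Stitches to add: 26 → 13 shaping rows (at 2 st each).
182 / 13 = 14.00 → every 14 rows.

Increase every 14th row.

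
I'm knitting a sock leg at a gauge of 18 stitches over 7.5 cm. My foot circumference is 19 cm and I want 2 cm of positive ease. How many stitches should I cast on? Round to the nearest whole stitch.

CO 50 sts.

Finished = 19 + 2 = 21 cm.
18 / 7.5 = 2.4 sts per cm.
21.00 × 2.4 = 50.40 sts.
→ 50 sts.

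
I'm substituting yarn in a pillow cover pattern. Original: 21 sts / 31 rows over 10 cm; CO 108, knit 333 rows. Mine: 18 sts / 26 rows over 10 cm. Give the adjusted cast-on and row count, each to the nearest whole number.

Cast on 93 stitches; work 279 rows.

Stitches: 108 × 18/21 = 92.57 → 93.
Rows: 333 × 26/31 = 279.29 → 279.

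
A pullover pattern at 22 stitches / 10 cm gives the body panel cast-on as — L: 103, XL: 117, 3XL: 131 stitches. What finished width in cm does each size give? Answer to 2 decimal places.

22/10 = 2.2 sts per cm.
L: 103 / 2.2 = 46.818 → 46.82 cm.
XL: 117 / 2.2 = 53.182 → 53.18 cm.
3XL: 131 / 2.2 = 59.545 → 59.55 cm.

L 46.82 cm; XL 53.18 cm; 3XL 59.55 cm.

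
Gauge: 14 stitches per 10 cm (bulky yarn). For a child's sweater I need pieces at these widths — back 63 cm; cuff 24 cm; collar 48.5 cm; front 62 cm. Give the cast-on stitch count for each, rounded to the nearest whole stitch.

Rate = 14/10 = 1.4 sts per cm.
back: 63 × 1.4 = 88.20 → 88.
cuff: 24 × 1.4 = 33.60 → 34.
collar: 48.5 × 1.4 = 67.90 → 68.
front: 62 × 1.4 = 86.80 → 87.

back 88; cuff 34; collar 68; front 87.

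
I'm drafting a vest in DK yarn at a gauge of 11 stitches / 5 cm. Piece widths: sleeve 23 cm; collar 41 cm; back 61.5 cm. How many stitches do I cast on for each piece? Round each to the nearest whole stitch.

Rate = 11/5 = 2.2 sts per cm.
sleeve: 23 × 2.2 = 50.60 → 51.
collar: 41 × 2.2 = 90.20 → 90.
back: 61.5 × 2.2 = 135.30 → 135.

sleeve 51; collar 90; back 135.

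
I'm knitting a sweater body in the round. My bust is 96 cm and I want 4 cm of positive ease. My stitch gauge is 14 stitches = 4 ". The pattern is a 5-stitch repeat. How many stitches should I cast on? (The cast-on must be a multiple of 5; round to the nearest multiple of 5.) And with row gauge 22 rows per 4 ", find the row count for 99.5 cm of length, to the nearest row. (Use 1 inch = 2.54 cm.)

Cast on 140 stitches; work 215 rows.

Finished = 96 + 4 = 100 cm.
100 cm × 1/2.54 = 39.37 inches.
14/4 = 3.5 sts per in; 39.37 × 3.5 = 137.80 sts.
Nearest multiple of 5 → 140.
99.5 cm = 39.17 inches; × 5.5 = 215.45 → 215 rows.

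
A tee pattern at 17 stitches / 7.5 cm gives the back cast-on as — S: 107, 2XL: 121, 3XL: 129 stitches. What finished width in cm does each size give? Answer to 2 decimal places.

S 47.21 cm; 2XL 53.38 cm; 3XL 56.91 cm.

17/7.5 = 2.267 sts per cm.
S: 107 / 2.267 = 47.206 → 47.21 cm.
2XL: 121 / 2.267 = 53.382 → 53.38 cm.
3XL: 129 / 2.267 = 56.912 → 56.91 cm.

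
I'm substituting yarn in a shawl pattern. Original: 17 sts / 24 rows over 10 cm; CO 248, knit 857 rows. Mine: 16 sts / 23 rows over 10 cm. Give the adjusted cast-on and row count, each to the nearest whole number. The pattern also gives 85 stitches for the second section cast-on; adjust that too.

Cast on 233 stitches; work 821 rows; second section cast-on 80 stitches.

Stitches: 248 × 16/17 = 233.41 → 233.
Rows: 857 × 23/24 = 821.29 → 821.
second section cast-on: 85 × 16/17 = 80.00 → 80.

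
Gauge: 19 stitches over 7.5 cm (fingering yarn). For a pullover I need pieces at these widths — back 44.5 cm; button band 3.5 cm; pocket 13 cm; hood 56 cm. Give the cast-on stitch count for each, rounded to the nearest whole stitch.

Rate = 19/7.5 = 2.533 sts per cm.
back: 44.5 × 2.533 = 112.73 → 113.
button band: 3.5 × 2.533 = 8.87 → 9.
pocket: 13 × 2.533 = 32.93 → 33.
hood: 56 × 2.533 = 141.87 → 142.

back 113; button band 9; pocket 33; hood 142.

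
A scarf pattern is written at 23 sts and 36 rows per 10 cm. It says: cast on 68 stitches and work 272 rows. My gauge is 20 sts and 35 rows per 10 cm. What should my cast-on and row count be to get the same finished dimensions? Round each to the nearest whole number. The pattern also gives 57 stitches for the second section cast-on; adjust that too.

Cast on 59 stitches; work 264 rows; second section cast-on 50 stitches.

Stitches: 68 × 20/23 = 59.13 → 59.
Rows: 272 × 35/36 = 264.44 → 264.
second section cast-on: 57 × 20/23 = 49.57 → 50.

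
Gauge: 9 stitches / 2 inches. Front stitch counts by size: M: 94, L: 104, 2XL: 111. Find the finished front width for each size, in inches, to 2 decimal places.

M 20.89 inches; L 23.11 inches; 2XL 24.67 inches.

9/2 = 4.5 sts per in.
M: 94 / 4.5 = 20.889 → 20.89 in.
L: 104 / 4.5 = 23.111 → 23.11 in.
2XL: 111 / 4.5 = 24.667 → 24.67 in.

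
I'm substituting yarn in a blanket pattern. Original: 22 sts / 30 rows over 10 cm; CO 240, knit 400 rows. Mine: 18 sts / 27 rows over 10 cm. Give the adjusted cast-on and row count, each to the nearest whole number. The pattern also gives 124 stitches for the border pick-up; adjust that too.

Stitches: 240 × 18/22 = 196.36 → 196.
Rows: 400 × 27/30 = 360.00 → 360.
border pick-up: 124 × 18/22 = 101.45 → 101.

Cast on 196 stitches; work 360 rows; border pick-up 101 stitches.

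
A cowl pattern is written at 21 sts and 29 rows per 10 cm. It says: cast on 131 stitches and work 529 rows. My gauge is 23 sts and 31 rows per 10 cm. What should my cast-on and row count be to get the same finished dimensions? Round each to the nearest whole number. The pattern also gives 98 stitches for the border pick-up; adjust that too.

Cast on 143 stitches; work 565 rows; border pick-up 107 stitches.

Stitches: 131 × 23/21 = 143.48 → 143.
Rows: 529 × 31/29 = 565.48 → 565.
border pick-up: 98 × 23/21 = 107.33 → 107.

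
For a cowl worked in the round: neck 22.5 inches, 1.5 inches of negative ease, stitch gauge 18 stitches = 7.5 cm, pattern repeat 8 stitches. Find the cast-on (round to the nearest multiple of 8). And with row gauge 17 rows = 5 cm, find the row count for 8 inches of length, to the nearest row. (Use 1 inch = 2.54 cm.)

Cast on 128 stitches; work 69 rows.

Finished = 22.5 − 1.5 = 21 inches.
21 inches × 2.54 = 53.34 cm.
18/7.5 = 2.4 sts per cm; 53.34 × 2.4 = 128.02 sts.
Nearest multiple of 8 → 128.
8 inches = 20.32 cm; × 3.4 = 69.09 → 69 rows.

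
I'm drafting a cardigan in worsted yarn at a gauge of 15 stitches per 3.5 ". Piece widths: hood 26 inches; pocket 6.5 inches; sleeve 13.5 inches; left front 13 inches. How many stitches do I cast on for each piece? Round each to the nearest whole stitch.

hood 111; pocket 28; sleeve 58; left front 56.

Rate = 15/3.5 = 4.286 sts per in.
hood: 26 × 4.286 = 111.43 → 111.
pocket: 6.5 × 4.286 = 27.86 → 28.
sleeve: 13.5 × 4.286 = 57.86 → 58.
left front: 13 × 4.286 = 55.71 → 56.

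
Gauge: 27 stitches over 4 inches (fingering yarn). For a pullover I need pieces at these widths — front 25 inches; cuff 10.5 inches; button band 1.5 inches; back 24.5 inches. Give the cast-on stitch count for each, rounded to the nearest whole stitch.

front 169; cuff 71; button band 10; back 165.

Rate = 27/4 = 6.75 sts per in.
front: 25 × 6.75 = 168.75 → 169.
cuff: 10.5 × 6.75 = 70.88 → 71.
button band: 1.5 × 6.75 = 10.12 → 10.
back: 24.5 × 6.75 = 165.38 → 165.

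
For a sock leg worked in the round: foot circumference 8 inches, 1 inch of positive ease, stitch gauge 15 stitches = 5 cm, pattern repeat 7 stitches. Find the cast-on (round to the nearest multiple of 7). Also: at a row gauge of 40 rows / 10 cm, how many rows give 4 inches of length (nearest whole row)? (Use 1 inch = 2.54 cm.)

Cast on 70 stitches; work 41 rows.

Finished = 8 + 1 = 9 inches.
9 inches × 2.54 = 22.86 cm.
15/5 = 3 sts per cm; 22.86 × 3 = 68.58 sts.
Nearest multiple of 7 → 70.
4 inches = 10.16 cm; × 4 = 40.64 → 41 rows.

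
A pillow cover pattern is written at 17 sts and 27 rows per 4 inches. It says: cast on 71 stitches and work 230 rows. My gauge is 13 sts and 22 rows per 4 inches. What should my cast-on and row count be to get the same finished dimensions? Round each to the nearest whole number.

Cast on 54 stitches; work 187 rows.

Stitches: 71 × 13/17 = 54.29 → 54.
Rows: 230 × 22/27 = 187.41 → 187.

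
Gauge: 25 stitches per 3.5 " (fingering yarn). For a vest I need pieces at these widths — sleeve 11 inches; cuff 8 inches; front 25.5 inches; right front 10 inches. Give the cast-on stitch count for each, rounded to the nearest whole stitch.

Rate = 25/3.5 = 7.143 sts per in.
sleeve: 11 × 7.143 = 78.57 → 79.
cuff: 8 × 7.143 = 57.14 → 57.
front: 25.5 × 7.143 = 182.14 → 182.
right front: 10 × 7.143 = 71.43 → 71.

sleeve 79; cuff 57; front 182; right front 71.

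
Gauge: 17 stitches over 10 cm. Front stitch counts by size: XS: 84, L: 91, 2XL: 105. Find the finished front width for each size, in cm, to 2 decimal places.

XS 49.41 cm; L 53.53 cm; 2XL 61.76 cm.

17/10 = 1.7 sts per cm.
XS: 84 / 1.7 = 49.412 → 49.41 cm.
L: 91 / 1.7 = 53.529 → 53.53 cm.
2XL: 105 / 1.7 = 61.765 → 61.76 cm.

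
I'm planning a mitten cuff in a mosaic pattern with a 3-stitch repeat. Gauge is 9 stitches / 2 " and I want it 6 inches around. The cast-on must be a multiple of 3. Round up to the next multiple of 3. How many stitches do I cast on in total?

9 / 2 = 4.5 sts per inch.
6 × 4.5 = 27.00 sts.
Next multiple of 3: 27.

27 stitches.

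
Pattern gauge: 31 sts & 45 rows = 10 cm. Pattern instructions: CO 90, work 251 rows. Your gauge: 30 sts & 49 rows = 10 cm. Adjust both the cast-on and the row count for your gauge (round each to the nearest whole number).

Stitches: 90 × 30/31 = 87.10 → 87.
Rows: 251 × 49/45 = 273.31 → 273.

Cast on 87 stitches; work 273 rows.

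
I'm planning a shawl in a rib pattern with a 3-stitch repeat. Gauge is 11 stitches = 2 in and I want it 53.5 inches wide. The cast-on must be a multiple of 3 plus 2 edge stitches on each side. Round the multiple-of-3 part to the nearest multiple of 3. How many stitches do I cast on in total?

CO 295 sts.

11 / 2 = 5.5 sts per inch.
53.5 × 5.5 = 294.25 sts.
Less 4 edge sts → 290.25 for the repeat.
Nearest multiple of 3: 291.
Add back 4 edge sts → 295.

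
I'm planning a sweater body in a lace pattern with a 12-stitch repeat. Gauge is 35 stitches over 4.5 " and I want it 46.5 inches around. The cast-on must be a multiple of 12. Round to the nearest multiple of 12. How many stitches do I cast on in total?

360 stitches.

35 / 4.5 = 7.778 sts per inch.
46.5 × 7.778 = 361.67 sts.
Nearest multiple of 12: 360.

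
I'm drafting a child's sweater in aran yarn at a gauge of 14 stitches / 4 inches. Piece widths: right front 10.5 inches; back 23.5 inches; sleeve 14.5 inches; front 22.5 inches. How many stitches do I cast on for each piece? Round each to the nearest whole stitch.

right front 37; back 82; sleeve 51; front 79.

Rate = 14/4 = 3.5 sts per in.
right front: 10.5 × 3.5 = 36.75 → 37.
back: 23.5 × 3.5 = 82.25 → 82.
sleeve: 14.5 × 3.5 = 50.75 → 51.
front: 22.5 × 3.5 = 78.75 → 79.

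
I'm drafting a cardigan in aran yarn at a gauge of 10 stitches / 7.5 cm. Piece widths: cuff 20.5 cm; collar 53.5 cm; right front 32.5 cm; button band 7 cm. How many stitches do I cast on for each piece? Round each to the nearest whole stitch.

cuff 27; collar 71; right front 43; button band 9.

Rate = 10/7.5 = 1.333 sts per cm.
cuff: 20.5 × 1.333 = 27.33 → 27.
collar: 53.5 × 1.333 = 71.33 → 71.
right front: 32.5 × 1.333 = 43.33 → 43.
button band: 7 × 1.333 = 9.33 → 9.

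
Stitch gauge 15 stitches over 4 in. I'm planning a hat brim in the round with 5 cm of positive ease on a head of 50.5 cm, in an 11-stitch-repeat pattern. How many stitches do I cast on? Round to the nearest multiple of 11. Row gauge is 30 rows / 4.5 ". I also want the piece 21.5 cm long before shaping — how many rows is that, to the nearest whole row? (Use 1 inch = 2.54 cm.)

Cast on 77 stitches; work 56 rows.

Finished = 50.5 + 5 = 55.5 cm.
55.5 cm × 1/2.54 = 21.85 inches.
15/4 = 3.75 sts per in; 21.85 × 3.75 = 81.94 sts.
Nearest multiple of 11 → 77.
21.5 cm = 8.46 inches; × 6.667 = 56.43 → 56 rows.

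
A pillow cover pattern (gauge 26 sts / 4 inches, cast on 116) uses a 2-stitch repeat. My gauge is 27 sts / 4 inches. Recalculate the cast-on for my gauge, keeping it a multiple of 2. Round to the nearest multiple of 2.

116 × 27 / 26 = 120.46.
Nearest multiple of 2: 120.

120 stitches.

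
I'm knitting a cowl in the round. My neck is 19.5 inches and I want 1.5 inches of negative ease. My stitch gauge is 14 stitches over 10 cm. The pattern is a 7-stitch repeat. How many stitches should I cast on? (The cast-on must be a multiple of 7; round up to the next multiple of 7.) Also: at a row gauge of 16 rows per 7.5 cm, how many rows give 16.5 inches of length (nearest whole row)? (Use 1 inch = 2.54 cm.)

Cast on 70 stitches; work 89 rows.

Finished = 19.5 − 1.5 = 18 inches.
18 inches × 2.54 = 45.72 cm.
14/10 = 1.4 sts per cm; 45.72 × 1.4 = 64.01 sts.
Next multiple of 7 → 70.
16.5 inches = 41.91 cm; × 2.133 = 89.41 → 89 rows.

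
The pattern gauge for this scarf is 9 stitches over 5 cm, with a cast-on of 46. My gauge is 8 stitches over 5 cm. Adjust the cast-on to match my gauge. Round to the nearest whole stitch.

41 stitches.

Scale factor = 8 / 9 = 0.889.
46 × 8 / 9 = 40.89 sts.
→ 41 sts.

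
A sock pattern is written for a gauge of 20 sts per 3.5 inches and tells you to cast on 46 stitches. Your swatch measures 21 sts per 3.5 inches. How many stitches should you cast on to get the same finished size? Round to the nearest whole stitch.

48 stitches.

Scale factor = 21 / 20 = 1.050.
46 × 21 / 20 = 48.30 sts.
→ 48 sts.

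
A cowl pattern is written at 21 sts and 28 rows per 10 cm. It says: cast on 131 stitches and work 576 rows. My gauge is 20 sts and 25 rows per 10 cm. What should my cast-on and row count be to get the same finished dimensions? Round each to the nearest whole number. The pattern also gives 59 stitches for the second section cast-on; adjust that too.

Stitches: 131 × 20/21 = 124.76 → 125.
Rows: 576 × 25/28 = 514.29 → 514.
second section cast-on: 59 × 20/21 = 56.19 → 56.

Cast on 125 stitches; work 514 rows; second section cast-on 56 stitches.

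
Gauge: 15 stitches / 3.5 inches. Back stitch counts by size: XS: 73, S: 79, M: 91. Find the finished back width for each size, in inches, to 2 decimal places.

XS 17.03 inches; S 18.43 inches; M 21.23 inches.

15/3.5 = 4.286 sts per in.
XS: 73 / 4.286 = 17.033 → 17.03 in.
S: 79 / 4.286 = 18.433 → 18.43 in.
M: 91 / 4.286 = 21.233 → 21.23 in.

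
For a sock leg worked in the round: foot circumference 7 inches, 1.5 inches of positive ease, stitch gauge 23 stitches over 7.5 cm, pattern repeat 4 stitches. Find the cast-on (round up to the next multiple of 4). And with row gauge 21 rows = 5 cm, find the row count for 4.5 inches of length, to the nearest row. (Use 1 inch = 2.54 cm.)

Cast on 68 stitches; work 48 rows.

Finished = 7 + 1.5 = 8.5 inches.
8.5 inches × 2.54 = 21.59 cm.
23/7.5 = 3.067 sts per cm; 21.59 × 3.067 = 66.21 sts.
Next multiple of 4 → 68.
4.5 inches = 11.43 cm; × 4.2 = 48.01 → 48 rows.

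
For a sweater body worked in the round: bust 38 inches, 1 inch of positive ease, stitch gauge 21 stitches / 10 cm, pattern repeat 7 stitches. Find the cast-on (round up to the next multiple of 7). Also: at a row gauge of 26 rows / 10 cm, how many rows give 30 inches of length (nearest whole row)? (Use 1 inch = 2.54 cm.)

Cast on 210 stitches; work 198 rows.

Finished = 38 + 1 = 39 inches.
39 inches × 2.54 = 99.06 cm.
21/10 = 2.1 sts per cm; 99.06 × 2.1 = 208.03 sts.
Next multiple of 7 → 210.
30 inches = 76.20 cm; × 2.6 = 198.12 → 198 rows.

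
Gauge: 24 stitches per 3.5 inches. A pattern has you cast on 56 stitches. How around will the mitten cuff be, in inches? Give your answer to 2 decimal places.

24 stitches / 3.5 inch = 6.857 stitches per inch.
56 / 6.857 = 8.167 inches.

8.17 inches.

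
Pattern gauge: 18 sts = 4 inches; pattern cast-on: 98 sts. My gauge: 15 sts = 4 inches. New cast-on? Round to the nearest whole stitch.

Scale factor = 15 / 18 = 0.833.
98 × 15 / 18 = 81.67 sts.
→ 82 sts.

Cast on 82 stitches.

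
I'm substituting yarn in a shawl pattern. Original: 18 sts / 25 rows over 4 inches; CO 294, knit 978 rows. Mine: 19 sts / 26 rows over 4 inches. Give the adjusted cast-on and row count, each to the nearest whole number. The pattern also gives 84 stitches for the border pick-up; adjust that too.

Stitches: 294 × 19/18 = 310.33 → 310.
Rows: 978 × 26/25 = 1017.12 → 1017.
border pick-up: 84 × 19/18 = 88.67 → 89.

Cast on 310 stitches; work 1017 rows; border pick-up 89 stitches.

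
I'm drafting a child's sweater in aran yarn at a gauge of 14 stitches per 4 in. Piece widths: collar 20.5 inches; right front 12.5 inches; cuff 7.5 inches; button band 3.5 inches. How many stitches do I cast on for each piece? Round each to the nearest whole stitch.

collar 72; right front 44; cuff 26; button band 12.

Rate = 14/4 = 3.5 sts per in.
collar: 20.5 × 3.5 = 71.75 → 72.
right front: 12.5 × 3.5 = 43.75 → 44.
cuff: 7.5 × 3.5 = 26.25 → 26.
button band: 3.5 × 3.5 = 12.25 → 12.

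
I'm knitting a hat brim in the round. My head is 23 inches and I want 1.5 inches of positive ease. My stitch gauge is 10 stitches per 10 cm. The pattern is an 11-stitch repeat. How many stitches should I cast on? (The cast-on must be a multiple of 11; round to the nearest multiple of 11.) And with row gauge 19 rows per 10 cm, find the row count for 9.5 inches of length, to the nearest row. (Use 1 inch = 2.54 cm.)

Finished = 23 + 1.5 = 24.5 inches.
24.5 inches × 2.54 = 62.23 cm.
10/10 = 1 sts per cm; 62.23 × 1 = 62.23 sts.
Nearest multiple of 11 → 66.
9.5 inches = 24.13 cm; × 1.9 = 45.85 → 46 rows.

Cast on 66 stitches; work 46 rows.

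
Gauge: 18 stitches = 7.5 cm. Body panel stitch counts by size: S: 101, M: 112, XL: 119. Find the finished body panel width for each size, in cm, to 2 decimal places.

S 42.08 cm; M 46.67 cm; XL 49.58 cm.

18/7.5 = 2.4 sts per cm.
S: 101 / 2.4 = 42.083 → 42.08 cm.
M: 112 / 2.4 = 46.667 → 46.67 cm.
XL: 119 / 2.4 = 49.583 → 49.58 cm.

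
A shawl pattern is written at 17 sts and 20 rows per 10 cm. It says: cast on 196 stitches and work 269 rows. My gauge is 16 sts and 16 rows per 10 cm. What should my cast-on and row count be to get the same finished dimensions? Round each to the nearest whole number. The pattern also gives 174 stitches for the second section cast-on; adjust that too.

Cast on 184 stitches; work 215 rows; second section cast-on 164 stitches.

Stitches: 196 × 16/17 = 184.47 → 184.
Rows: 269 × 16/20 = 215.20 → 215.
second section cast-on: 174 × 16/17 = 163.76 → 164.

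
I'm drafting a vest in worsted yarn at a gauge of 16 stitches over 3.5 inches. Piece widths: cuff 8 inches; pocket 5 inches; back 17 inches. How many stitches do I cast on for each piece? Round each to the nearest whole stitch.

cuff 37; pocket 23; back 78.

Rate = 16/3.5 = 4.571 sts per in.
cuff: 8 × 4.571 = 36.57 → 37.
pocket: 5 × 4.571 = 22.86 → 23.
back: 17 × 4.571 = 77.71 → 78.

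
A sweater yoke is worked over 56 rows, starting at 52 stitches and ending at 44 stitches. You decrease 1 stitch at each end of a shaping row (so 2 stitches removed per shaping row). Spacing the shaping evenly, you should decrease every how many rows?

Stitches to remove: |44 − 52| = 8.
Shaping rows needed: 8 / 2 = 4.
56 rows / 4 = every 14 rows.

Decrease every 14th row.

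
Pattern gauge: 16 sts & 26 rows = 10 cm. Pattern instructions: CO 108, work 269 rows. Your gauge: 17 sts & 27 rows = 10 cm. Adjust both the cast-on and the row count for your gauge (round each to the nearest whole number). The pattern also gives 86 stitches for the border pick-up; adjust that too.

Stitches: 108 × 17/16 = 114.75 → 115.
Rows: 269 × 27/26 = 279.35 → 279.
border pick-up: 86 × 17/16 = 91.38 → 91.

Cast on 115 stitches; work 279 rows; border pick-up 91 stitches.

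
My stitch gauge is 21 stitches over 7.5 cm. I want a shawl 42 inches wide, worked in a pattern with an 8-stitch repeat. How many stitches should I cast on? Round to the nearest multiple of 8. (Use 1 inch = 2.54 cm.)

296 stitches.

42 in = 42 × 2.54 = 106.68 cm.
21 / 7.5 = 2.8 sts/cm.
106.68 × 2.8 = 298.70 sts.
→ 296.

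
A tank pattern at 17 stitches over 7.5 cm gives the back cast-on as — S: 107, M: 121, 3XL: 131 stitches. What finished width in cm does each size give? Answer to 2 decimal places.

S 47.21 cm; M 53.38 cm; 3XL 57.79 cm.

17/7.5 = 2.267 sts per cm.
S: 107 / 2.267 = 47.206 → 47.21 cm.
M: 121 / 2.267 = 53.382 → 53.38 cm.
3XL: 131 / 2.267 = 57.794 → 57.79 cm.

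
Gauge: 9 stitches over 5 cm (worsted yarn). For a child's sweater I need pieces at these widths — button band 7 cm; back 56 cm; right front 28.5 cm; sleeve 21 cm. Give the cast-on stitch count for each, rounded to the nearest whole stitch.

Rate = 9/5 = 1.8 sts per cm.
button band: 7 × 1.8 = 12.60 → 13.
back: 56 × 1.8 = 100.80 → 101.
right front: 28.5 × 1.8 = 51.30 → 51.
sleeve: 21 × 1.8 = 37.80 → 38.

button band 13; back 101; right front 51; sleeve 38.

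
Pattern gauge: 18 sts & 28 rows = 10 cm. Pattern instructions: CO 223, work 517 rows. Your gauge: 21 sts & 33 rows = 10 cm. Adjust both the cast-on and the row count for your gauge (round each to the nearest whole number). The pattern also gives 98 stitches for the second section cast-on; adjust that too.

Stitches: 223 × 21/18 = 260.17 → 260.
Rows: 517 × 33/28 = 609.32 → 609.
second section cast-on: 98 × 21/18 = 114.33 → 114.

Cast on 260 stitches; work 609 rows; second section cast-on 114 stitches.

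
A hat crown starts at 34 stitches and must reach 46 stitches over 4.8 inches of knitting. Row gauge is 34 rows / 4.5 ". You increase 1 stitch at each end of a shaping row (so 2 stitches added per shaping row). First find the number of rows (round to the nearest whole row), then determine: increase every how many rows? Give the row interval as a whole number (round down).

Increase every 6th row.

Rows = 4.8 × 7.556 = 36.3 → 36 rows.
Stitches to add: 12 → 6 shaping rows (at 2 st each).
36 / 6 = 6.00 → every 6 rows.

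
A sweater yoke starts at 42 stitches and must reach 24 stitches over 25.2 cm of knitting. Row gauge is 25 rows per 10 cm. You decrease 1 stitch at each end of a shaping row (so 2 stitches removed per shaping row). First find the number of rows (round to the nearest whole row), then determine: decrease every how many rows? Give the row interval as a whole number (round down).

Decrease every 7th row.

Rows = 25.2 × 2.5 = 63.0 → 63 rows.
Stitches to remove: 18 → 9 shaping rows (at 2 st each).
63 / 9 = 7.00 → every 7 rows.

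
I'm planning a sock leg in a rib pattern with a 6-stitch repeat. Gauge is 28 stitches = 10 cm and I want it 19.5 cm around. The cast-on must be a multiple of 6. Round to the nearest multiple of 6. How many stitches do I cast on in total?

28 / 10 = 2.8 sts per cm.
19.5 × 2.8 = 54.60 sts.
Nearest multiple of 6: 54.

Cast on 54 stitches.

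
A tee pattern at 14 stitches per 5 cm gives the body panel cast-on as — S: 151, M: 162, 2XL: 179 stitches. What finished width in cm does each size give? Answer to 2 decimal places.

S 53.93 cm; M 57.86 cm; 2XL 63.93 cm.

14/5 = 2.8 sts per cm.
S: 151 / 2.8 = 53.929 → 53.93 cm.
M: 162 / 2.8 = 57.857 → 57.86 cm.
2XL: 179 / 2.8 = 63.929 → 63.93 cm.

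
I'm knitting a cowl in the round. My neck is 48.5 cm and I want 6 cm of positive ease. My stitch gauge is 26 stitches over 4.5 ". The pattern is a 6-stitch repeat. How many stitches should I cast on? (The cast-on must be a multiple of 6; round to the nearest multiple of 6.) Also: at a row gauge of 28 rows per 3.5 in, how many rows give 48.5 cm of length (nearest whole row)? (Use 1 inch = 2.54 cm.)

Finished = 48.5 + 6 = 54.5 cm.
54.5 cm × 1/2.54 = 21.46 inches.
26/4.5 = 5.778 sts per in; 21.46 × 5.778 = 123.97 sts.
Nearest multiple of 6 → 126.
48.5 cm = 19.09 inches; × 8 = 152.76 → 153 rows.

Cast on 126 stitches; work 153 rows.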